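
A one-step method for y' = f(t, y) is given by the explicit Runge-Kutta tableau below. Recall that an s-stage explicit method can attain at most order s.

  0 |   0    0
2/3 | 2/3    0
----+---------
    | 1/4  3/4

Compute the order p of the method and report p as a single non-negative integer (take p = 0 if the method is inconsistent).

2

b = (1/4, 3/4)
c = (0, 2/3)
Σ b_i: 1/4·1 + 3/4·1 = 1 ✓
b·c: 3/4·2/3 = 1/2 ✓; 2 stages ⇒ order 2.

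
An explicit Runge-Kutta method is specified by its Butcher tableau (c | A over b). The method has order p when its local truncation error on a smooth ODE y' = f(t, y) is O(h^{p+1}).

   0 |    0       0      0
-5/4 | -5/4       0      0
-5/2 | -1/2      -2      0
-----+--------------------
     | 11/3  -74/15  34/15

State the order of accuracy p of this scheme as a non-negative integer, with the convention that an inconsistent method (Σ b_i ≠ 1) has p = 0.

2

b = (11/3, -74/15, 34/15)
c = (0, -5/4, -5/2)
Ac = (0, 0, 5/2)
Σ b_i: 11/3·1 + (-74/15)·1 + 34/15·1 = 1 ✓
b·c: (-74/15)·(-5/4) + 34/15·(-5/2) = 1/2 ✓
b·c²: (-74/15)·25/16 + 34/15·25/4 = 155/24 ≠ 1/3 ⇒ order 2.
b·Ac: 34/15·5/2 = 17/3 ≠ 1/6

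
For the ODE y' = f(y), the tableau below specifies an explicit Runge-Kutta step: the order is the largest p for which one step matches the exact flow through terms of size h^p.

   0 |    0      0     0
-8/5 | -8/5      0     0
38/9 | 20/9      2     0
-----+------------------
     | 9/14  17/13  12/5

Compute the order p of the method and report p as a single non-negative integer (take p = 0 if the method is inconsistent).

0

b = (9/14, 17/13, 12/5)
c = (0, -8/5, 38/9)
Ac = (0, 0, -16/5)
Σ b_i: 9/14·1 + 17/13·1 + 12/5·1 = 3959/910 ≠ 1 ⇒ order 0.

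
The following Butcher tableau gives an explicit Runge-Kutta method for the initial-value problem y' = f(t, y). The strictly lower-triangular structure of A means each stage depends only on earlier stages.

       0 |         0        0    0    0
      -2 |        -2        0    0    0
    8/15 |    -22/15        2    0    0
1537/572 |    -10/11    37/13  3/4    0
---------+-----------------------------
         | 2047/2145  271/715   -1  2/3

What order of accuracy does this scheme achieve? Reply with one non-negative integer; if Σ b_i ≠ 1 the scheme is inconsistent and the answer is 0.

2

b = (2047/2145, 271/715, -1, 2/3)
c = (0, -2, 8/15, 1537/572)
Ac = (0, 0, -4, -344/65)
Σ b_i: 2047/2145·1 + 271/715·1 + (-1)·1 + 2/3·1 = 1 ✓
b·c: 271/715·(-2) + (-1)·8/15 + 2/3·1537/572 = 1/2 ✓
b·c²: 271/715·4 + (-1)·64/225 + 2/3·2362369/327184 = 222512107/36808200 ≠ 1/3 ⇒ order 2.
b·Ac: (-1)·(-4) + 2/3·(-344/65) = 92/195 ≠ 1/6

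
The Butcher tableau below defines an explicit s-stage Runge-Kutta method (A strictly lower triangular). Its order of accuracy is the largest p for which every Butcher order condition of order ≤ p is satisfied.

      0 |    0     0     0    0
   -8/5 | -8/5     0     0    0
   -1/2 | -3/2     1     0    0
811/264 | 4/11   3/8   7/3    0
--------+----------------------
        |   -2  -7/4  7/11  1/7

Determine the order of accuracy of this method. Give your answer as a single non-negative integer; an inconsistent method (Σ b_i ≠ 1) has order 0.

0

b = (-2, -7/4, 7/11, 1/7)
c = (0, -8/5, -1/2, 811/264)
Ac = (0, 0, -8/5, -53/30)
Σ b_i: (-2)·1 + (-7/4)·1 + 7/11·1 + 1/7·1 = -915/308 ≠ 1 ⇒ order 0.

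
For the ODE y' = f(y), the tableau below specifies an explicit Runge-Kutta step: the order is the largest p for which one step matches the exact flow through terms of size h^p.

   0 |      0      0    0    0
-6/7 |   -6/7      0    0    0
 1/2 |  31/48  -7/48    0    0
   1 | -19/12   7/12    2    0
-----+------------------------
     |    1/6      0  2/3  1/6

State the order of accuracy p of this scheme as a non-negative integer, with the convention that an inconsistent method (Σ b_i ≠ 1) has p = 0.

b = (1/6, 0, 2/3, 1/6)
c = (0, -6/7, 1/2, 1)
Ac = (0, 0, 1/8, 1/2)
Σ b_i: 1/6·1 + 2/3·1 + 1/6·1 = 1 ✓
b·c: 2/3·1/2 + 1/6·1 = 1/2 ✓
b·c²: 2/3·1/4 + 1/6·1 = 1/3 ✓
b·Ac: 2/3·1/8 + 1/6·1/2 = 1/6 ✓
b·c³: 2/3·1/8 + 1/6·1 = 1/4 ✓
b·(c∘Ac): 2/3·1/16 + 1/6·1/2 = 1/8 ✓
b·Ac²: 2/3·(-3/28) + 1/6·13/14 = 1/12 ✓
b·A²c: 1/6·1/4 = 1/24 ✓; 4 stages ⇒ order 4.

4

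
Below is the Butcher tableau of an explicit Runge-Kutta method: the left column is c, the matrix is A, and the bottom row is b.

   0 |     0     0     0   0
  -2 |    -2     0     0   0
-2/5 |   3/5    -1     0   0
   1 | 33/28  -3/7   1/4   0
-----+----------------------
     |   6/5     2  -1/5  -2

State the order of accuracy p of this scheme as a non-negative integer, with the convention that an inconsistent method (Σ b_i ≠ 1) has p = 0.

1

b = (6/5, 2, -1/5, -2)
c = (0, -2, -2/5, 1)
Ac = (0, 0, 2, 53/70)
Σ b_i: 6/5·1 + 2·1 + (-1/5)·1 + (-2)·1 = 1 ✓
b·c: 2·(-2) + (-1/5)·(-2/5) + (-2)·1 = -148/25 ≠ 1/2 ⇒ order 1.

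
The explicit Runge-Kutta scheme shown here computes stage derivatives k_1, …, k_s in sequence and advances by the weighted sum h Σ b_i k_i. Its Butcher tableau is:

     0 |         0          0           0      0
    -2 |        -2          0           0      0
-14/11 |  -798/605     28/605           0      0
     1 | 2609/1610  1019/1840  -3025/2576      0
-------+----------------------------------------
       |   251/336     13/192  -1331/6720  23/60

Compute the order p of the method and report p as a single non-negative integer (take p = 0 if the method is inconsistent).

b = (251/336, 13/192, -1331/6720, 23/60)
c = (0, -2, -14/11, 1)
Ac = (0, 0, -56/605, 89/230)
Σ b_i: 251/336·1 + 13/192·1 + (-1331/6720)·1 + 23/60·1 = 1 ✓
b·c: 13/192·(-2) + (-1331/6720)·(-14/11) + 23/60·1 = 1/2 ✓
b·c²: 13/192·4 + (-1331/6720)·196/121 + 23/60·1 = 1/3 ✓
b·Ac: (-1331/6720)·(-56/605) + 23/60·89/230 = 1/6 ✓
b·c³: 13/192·(-8) + (-1331/6720)·(-2744/1331) + 23/60·1 = 1/4 ✓
b·(c∘Ac): (-1331/6720)·784/6655 + 23/60·89/230 = 1/8 ✓
b·Ac²: (-1331/6720)·112/605 + 23/60·36/115 = 1/12 ✓
b·A²c: 23/60·5/46 = 1/24 ✓; 4 stages ⇒ order 4.

4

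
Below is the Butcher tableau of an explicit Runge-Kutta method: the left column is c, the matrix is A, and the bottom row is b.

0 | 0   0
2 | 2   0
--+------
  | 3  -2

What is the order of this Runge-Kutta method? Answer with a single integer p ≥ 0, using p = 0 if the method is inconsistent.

1

b = (3, -2)
c = (0, 2)
Σ b_i: 3·1 + (-2)·1 = 1 ✓
b·c: (-2)·2 = -4 ≠ 1/2 ⇒ order 1.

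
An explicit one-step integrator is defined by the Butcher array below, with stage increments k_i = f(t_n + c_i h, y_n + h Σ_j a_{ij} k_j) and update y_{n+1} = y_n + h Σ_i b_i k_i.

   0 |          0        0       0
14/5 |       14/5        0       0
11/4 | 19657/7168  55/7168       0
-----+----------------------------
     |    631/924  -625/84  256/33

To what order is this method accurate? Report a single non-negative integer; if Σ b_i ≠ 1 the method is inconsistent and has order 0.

3

b = (631/924, -625/84, 256/33)
c = (0, 14/5, 11/4)
Ac = (0, 0, 11/512)
Σ b_i: 631/924·1 + (-625/84)·1 + 256/33·1 = 1 ✓
b·c: (-625/84)·14/5 + 256/33·11/4 = 1/2 ✓
b·c²: (-625/84)·196/25 + 256/33·121/16 = 1/3 ✓
b·Ac: 256/33·11/512 = 1/6 ✓; 3 stages ⇒ order 3.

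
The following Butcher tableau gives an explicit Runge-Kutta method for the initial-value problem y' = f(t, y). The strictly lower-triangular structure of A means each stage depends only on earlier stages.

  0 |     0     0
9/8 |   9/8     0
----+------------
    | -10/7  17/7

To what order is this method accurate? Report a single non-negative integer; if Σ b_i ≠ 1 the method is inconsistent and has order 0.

b = (-10/7, 17/7)
c = (0, 9/8)
Σ b_i: (-10/7)·1 + 17/7·1 = 1 ✓
b·c: 17/7·9/8 = 153/56 ≠ 1/2 ⇒ order 1.

1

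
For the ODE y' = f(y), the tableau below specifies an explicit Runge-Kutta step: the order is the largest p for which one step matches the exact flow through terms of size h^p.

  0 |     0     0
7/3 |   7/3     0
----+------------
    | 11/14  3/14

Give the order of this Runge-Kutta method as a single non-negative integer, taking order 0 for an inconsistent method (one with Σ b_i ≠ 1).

2

b = (11/14, 3/14)
c = (0, 7/3)
Σ b_i: 11/14·1 + 3/14·1 = 1 ✓
b·c: 3/14·7/3 = 1/2 ✓; 2 stages ⇒ order 2.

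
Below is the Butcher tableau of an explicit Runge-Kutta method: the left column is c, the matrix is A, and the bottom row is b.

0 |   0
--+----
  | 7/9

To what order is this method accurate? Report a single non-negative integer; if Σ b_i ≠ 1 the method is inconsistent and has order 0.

b = (7/9)
c = (0)
Σ b_i: 7/9·1 = 7/9 ≠ 1 ⇒ order 0.

0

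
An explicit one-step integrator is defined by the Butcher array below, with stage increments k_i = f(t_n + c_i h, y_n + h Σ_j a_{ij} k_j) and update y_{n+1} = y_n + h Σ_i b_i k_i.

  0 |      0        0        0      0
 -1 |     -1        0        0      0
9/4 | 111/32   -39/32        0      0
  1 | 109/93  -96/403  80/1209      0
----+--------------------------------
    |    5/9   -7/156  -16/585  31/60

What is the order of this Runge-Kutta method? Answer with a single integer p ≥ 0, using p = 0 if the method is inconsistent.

4

b = (5/9, -7/156, -16/585, 31/60)
c = (0, -1, 9/4, 1)
Ac = (0, 0, 39/32, 12/31)
Σ b_i: 5/9·1 + (-7/156)·1 + (-16/585)·1 + 31/60·1 = 1 ✓
b·c: (-7/156)·(-1) + (-16/585)·9/4 + 31/60·1 = 1/2 ✓
b·c²: (-7/156)·1 + (-16/585)·81/16 + 31/60·1 = 1/3 ✓
b·Ac: (-16/585)·39/32 + 31/60·12/31 = 1/6 ✓
b·c³: (-7/156)·(-1) + (-16/585)·729/64 + 31/60·1 = 1/4 ✓
b·(c∘Ac): (-16/585)·351/128 + 31/60·12/31 = 1/8 ✓
b·Ac²: (-16/585)·(-39/32) + 31/60·3/31 = 1/12 ✓
b·A²c: 31/60·5/62 = 1/24 ✓; 4 stages ⇒ order 4.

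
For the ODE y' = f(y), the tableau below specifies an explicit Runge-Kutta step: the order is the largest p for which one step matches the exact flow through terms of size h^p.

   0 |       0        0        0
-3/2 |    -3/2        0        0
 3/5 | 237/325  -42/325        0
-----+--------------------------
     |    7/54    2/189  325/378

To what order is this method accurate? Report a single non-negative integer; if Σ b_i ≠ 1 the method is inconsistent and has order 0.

b = (7/54, 2/189, 325/378)
c = (0, -3/2, 3/5)
Ac = (0, 0, 63/325)
Σ b_i: 7/54·1 + 2/189·1 + 325/378·1 = 1 ✓
b·c: 2/189·(-3/2) + 325/378·3/5 = 1/2 ✓
b·c²: 2/189·9/4 + 325/378·9/25 = 1/3 ✓
b·Ac: 325/378·63/325 = 1/6 ✓; 3 stages ⇒ order 3.

3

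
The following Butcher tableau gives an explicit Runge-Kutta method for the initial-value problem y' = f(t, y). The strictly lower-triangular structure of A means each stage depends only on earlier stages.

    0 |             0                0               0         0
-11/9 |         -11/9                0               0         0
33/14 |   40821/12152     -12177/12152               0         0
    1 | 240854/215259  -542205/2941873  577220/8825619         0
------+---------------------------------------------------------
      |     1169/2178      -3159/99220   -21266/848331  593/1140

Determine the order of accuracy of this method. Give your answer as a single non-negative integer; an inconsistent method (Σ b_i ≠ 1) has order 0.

b = (1169/2178, -3159/99220, -21266/848331, 593/1140)
c = (0, -11/9, 33/14, 1)
Ac = (0, 0, 14883/12152, 225/593)
Σ b_i: 1169/2178·1 + (-3159/99220)·1 + (-21266/848331)·1 + 593/1140·1 = 1 ✓
b·c: (-3159/99220)·(-11/9) + (-21266/848331)·33/14 + 593/1140·1 = 1/2 ✓
b·c²: (-3159/99220)·121/81 + (-21266/848331)·1089/196 + 593/1140·1 = 1/3 ✓
b·Ac: (-21266/848331)·14883/12152 + 593/1140·225/593 = 1/6 ✓
b·c³: (-3159/99220)·(-1331/729) + (-21266/848331)·35937/2744 + 593/1140·1 = 1/4 ✓
b·(c∘Ac): (-21266/848331)·491139/170128 + 593/1140·225/593 = 1/8 ✓
b·Ac²: (-21266/848331)·(-54571/36456) + 593/1140·470/5337 = 1/12 ✓
b·A²c: 593/1140·95/1186 = 1/24 ✓; 4 stages ⇒ order 4.

4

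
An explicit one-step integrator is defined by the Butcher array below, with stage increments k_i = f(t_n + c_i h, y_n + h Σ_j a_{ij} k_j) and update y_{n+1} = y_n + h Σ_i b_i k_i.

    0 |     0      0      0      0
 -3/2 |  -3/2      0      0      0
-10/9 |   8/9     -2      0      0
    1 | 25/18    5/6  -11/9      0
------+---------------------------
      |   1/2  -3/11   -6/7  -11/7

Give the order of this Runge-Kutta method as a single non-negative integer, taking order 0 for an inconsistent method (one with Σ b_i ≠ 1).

0

b = (1/2, -3/11, -6/7, -11/7)
c = (0, -3/2, -10/9, 1)
Ac = (0, 0, 3, 35/324)
Σ b_i: 1/2·1 + (-3/11)·1 + (-6/7)·1 + (-11/7)·1 = -339/154 ≠ 1 ⇒ order 0.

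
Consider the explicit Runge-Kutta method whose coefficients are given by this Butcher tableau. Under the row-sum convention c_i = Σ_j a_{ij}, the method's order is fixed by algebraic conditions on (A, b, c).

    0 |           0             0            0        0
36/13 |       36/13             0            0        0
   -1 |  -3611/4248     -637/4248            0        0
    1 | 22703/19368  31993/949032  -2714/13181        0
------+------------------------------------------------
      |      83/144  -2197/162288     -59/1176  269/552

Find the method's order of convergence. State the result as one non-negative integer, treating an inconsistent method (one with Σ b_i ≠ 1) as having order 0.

b = (83/144, -2197/162288, -59/1176, 269/552)
c = (0, 36/13, -1, 1)
Ac = (0, 0, -49/118, 161/538)
Σ b_i: 83/144·1 + (-2197/162288)·1 + (-59/1176)·1 + 269/552·1 = 1 ✓
b·c: (-2197/162288)·36/13 + (-59/1176)·(-1) + 269/552·1 = 1/2 ✓
b·c²: (-2197/162288)·1296/169 + (-59/1176)·1 + 269/552·1 = 1/3 ✓
b·Ac: (-59/1176)·(-49/118) + 269/552·161/538 = 1/6 ✓
b·c³: (-2197/162288)·46656/2197 + (-59/1176)·(-1) + 269/552·1 = 1/4 ✓
b·(c∘Ac): (-59/1176)·49/118 + 269/552·161/538 = 1/8 ✓
b·Ac²: (-59/1176)·(-882/767) + 269/552·184/3497 = 1/12 ✓
b·A²c: 269/552·23/269 = 1/24 ✓; 4 stages ⇒ order 4.

4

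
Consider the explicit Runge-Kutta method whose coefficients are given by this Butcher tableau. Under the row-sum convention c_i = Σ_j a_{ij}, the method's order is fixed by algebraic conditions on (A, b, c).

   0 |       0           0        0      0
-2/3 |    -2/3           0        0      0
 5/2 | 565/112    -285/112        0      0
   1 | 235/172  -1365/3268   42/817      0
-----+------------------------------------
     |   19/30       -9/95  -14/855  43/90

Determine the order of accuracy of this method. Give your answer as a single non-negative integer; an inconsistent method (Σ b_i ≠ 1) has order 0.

4

b = (19/30, -9/95, -14/855, 43/90)
c = (0, -2/3, 5/2, 1)
Ac = (0, 0, 95/56, 35/86)
Σ b_i: 19/30·1 + (-9/95)·1 + (-14/855)·1 + 43/90·1 = 1 ✓
b·c: (-9/95)·(-2/3) + (-14/855)·5/2 + 43/90·1 = 1/2 ✓
b·c²: (-9/95)·4/9 + (-14/855)·25/4 + 43/90·1 = 1/3 ✓
b·Ac: (-14/855)·95/56 + 43/90·35/86 = 1/6 ✓
b·c³: (-9/95)·(-8/27) + (-14/855)·125/8 + 43/90·1 = 1/4 ✓
b·(c∘Ac): (-14/855)·475/112 + 43/90·35/86 = 1/8 ✓
b·Ac²: (-14/855)·(-95/84) + 43/90·35/258 = 1/12 ✓
b·A²c: 43/90·15/172 = 1/24 ✓; 4 stages ⇒ order 4.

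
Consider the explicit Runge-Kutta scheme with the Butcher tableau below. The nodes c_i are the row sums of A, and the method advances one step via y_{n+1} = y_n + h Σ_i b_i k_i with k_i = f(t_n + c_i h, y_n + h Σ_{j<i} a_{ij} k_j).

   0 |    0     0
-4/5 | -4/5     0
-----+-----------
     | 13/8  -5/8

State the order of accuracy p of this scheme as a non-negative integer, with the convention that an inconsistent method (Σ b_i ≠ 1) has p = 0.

b = (13/8, -5/8)
c = (0, -4/5)
Σ b_i: 13/8·1 + (-5/8)·1 = 1 ✓
b·c: (-5/8)·(-4/5) = 1/2 ✓; 2 stages ⇒ order 2.

2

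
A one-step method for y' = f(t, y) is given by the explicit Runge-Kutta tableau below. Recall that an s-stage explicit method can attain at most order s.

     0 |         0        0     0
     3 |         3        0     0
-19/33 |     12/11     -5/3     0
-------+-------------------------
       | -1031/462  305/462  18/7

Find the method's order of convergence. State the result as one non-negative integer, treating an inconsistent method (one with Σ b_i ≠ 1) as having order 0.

2

b = (-1031/462, 305/462, 18/7)
c = (0, 3, -19/33)
Ac = (0, 0, -5)
Σ b_i: (-1031/462)·1 + 305/462·1 + 18/7·1 = 1 ✓
b·c: 305/462·3 + 18/7·(-19/33) = 1/2 ✓
b·c²: 305/462·9 + 18/7·361/1089 = 11509/1694 ≠ 1/3 ⇒ order 2.
b·Ac: 18/7·(-5) = -90/7 ≠ 1/6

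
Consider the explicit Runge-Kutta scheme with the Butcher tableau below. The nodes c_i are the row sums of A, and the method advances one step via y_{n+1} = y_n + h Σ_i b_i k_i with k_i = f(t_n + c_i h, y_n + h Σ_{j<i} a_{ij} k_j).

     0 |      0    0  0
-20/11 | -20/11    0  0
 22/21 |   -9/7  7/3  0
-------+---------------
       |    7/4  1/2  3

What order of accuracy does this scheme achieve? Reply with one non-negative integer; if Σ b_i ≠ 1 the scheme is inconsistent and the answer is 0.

b = (7/4, 1/2, 3)
c = (0, -20/11, 22/21)
Ac = (0, 0, -140/33)
Σ b_i: 7/4·1 + 1/2·1 + 3·1 = 21/4 ≠ 1 ⇒ order 0.

0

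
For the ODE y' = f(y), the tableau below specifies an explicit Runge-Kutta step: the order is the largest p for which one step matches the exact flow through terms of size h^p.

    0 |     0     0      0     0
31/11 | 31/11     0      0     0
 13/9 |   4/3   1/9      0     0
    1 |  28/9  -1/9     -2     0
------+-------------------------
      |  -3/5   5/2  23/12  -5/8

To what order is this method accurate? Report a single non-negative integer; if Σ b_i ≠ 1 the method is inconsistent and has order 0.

0

b = (-3/5, 5/2, 23/12, -5/8)
c = (0, 31/11, 13/9, 1)
Ac = (0, 0, 31/99, -317/99)
Σ b_i: (-3/5)·1 + 5/2·1 + 23/12·1 + (-5/8)·1 = 383/120 ≠ 1 ⇒ order 0.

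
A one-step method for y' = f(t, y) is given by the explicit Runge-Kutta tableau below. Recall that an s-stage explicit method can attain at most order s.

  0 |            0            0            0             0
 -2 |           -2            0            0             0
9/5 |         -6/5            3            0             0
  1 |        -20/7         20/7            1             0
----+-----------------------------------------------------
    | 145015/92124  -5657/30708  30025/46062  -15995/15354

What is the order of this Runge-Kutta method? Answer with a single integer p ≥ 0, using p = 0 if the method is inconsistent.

b = (145015/92124, -5657/30708, 30025/46062, -15995/15354)
c = (0, -2, 9/5, 1)
Ac = (0, 0, -6, -137/35)
Σ b_i: 145015/92124·1 + (-5657/30708)·1 + 30025/46062·1 + (-15995/15354)·1 = 1 ✓
b·c: (-5657/30708)·(-2) + 30025/46062·9/5 + (-15995/15354)·1 = 1/2 ✓
b·c²: (-5657/30708)·4 + 30025/46062·81/25 + (-15995/15354)·1 = 1/3 ✓
b·Ac: 30025/46062·(-6) + (-15995/15354)·(-137/35) = 1/6 ✓
b·c³: (-5657/30708)·(-8) + 30025/46062·729/125 + (-15995/15354)·1 = 18056/4265 ≠ 1/4 ⇒ order 3.
b·(c∘Ac): 30025/46062·(-54/5) + (-15995/15354)·(-137/35) = -45481/15354 ≠ 1/8
b·Ac²: 30025/46062·12 + (-15995/15354)·2567/175 = -190873/25590 ≠ 1/12
b·A²c: (-15995/15354)·(-6) = 15995/2559 ≠ 1/24

3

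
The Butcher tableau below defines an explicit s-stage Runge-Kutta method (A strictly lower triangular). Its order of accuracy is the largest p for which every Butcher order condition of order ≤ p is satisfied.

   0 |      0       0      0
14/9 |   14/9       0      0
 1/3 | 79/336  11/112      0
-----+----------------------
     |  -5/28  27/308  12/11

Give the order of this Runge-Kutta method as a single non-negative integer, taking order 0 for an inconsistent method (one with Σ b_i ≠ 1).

b = (-5/28, 27/308, 12/11)
c = (0, 14/9, 1/3)
Ac = (0, 0, 11/72)
Σ b_i: (-5/28)·1 + 27/308·1 + 12/11·1 = 1 ✓
b·c: 27/308·14/9 + 12/11·1/3 = 1/2 ✓
b·c²: 27/308·196/81 + 12/11·1/9 = 1/3 ✓
b·Ac: 12/11·11/72 = 1/6 ✓; 3 stages ⇒ order 3.

3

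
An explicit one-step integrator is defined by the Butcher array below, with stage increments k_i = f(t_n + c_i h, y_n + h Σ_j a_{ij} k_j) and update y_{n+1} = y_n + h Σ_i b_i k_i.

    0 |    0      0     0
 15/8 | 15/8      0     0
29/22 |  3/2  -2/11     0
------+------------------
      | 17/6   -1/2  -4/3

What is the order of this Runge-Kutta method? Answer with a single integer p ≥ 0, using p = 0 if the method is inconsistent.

1

b = (17/6, -1/2, -4/3)
c = (0, 15/8, 29/22)
Ac = (0, 0, -15/44)
Σ b_i: 17/6·1 + (-1/2)·1 + (-4/3)·1 = 1 ✓
b·c: (-1/2)·15/8 + (-4/3)·29/22 = -1423/528 ≠ 1/2 ⇒ order 1.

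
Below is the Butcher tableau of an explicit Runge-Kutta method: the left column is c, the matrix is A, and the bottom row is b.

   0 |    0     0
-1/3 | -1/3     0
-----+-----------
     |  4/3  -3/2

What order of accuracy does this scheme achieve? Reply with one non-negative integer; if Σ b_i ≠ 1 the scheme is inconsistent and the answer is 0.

0

b = (4/3, -3/2)
c = (0, -1/3)
Σ b_i: 4/3·1 + (-3/2)·1 = -1/6 ≠ 1 ⇒ order 0.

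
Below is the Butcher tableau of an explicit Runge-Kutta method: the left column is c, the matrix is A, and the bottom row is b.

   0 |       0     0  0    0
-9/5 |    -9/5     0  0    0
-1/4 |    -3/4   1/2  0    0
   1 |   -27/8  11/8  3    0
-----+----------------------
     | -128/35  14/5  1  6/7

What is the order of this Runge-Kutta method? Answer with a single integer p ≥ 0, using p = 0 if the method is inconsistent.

b = (-128/35, 14/5, 1, 6/7)
c = (0, -9/5, -1/4, 1)
Ac = (0, 0, -9/10, -129/40)
Σ b_i: (-128/35)·1 + 14/5·1 + 1·1 + 6/7·1 = 1 ✓
b·c: 14/5·(-9/5) + 1·(-1/4) + 6/7·1 = -3103/700 ≠ 1/2 ⇒ order 1.

1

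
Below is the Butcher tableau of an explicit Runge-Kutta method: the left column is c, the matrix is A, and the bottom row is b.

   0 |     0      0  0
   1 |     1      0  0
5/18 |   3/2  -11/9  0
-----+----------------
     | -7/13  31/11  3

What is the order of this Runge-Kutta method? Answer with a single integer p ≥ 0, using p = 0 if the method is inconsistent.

b = (-7/13, 31/11, 3)
c = (0, 1, 5/18)
Ac = (0, 0, -11/9)
Σ b_i: (-7/13)·1 + 31/11·1 + 3·1 = 755/143 ≠ 1 ⇒ order 0.

0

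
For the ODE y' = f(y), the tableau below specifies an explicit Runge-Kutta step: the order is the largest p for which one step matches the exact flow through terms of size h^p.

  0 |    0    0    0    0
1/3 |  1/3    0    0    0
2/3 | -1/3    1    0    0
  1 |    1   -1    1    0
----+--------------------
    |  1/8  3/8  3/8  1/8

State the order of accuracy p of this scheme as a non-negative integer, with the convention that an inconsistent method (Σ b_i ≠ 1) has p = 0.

b = (1/8, 3/8, 3/8, 1/8)
c = (0, 1/3, 2/3, 1)
Ac = (0, 0, 1/3, 1/3)
Σ b_i: 1/8·1 + 3/8·1 + 3/8·1 + 1/8·1 = 1 ✓
b·c: 3/8·1/3 + 3/8·2/3 + 1/8·1 = 1/2 ✓
b·c²: 3/8·1/9 + 3/8·4/9 + 1/8·1 = 1/3 ✓
b·Ac: 3/8·1/3 + 1/8·1/3 = 1/6 ✓
b·c³: 3/8·1/27 + 3/8·8/27 + 1/8·1 = 1/4 ✓
b·(c∘Ac): 3/8·2/9 + 1/8·1/3 = 1/8 ✓
b·Ac²: 3/8·1/9 + 1/8·1/3 = 1/12 ✓
b·A²c: 1/8·1/3 = 1/24 ✓; 4 stages ⇒ order 4.

4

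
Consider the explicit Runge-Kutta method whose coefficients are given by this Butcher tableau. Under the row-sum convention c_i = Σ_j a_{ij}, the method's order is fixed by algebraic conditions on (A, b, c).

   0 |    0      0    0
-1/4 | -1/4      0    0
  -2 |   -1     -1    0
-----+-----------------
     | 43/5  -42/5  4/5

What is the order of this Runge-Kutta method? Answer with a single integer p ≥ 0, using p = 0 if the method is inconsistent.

2

b = (43/5, -42/5, 4/5)
c = (0, -1/4, -2)
Ac = (0, 0, 1/4)
Σ b_i: 43/5·1 + (-42/5)·1 + 4/5·1 = 1 ✓
b·c: (-42/5)·(-1/4) + 4/5·(-2) = 1/2 ✓
b·c²: (-42/5)·1/16 + 4/5·4 = 107/40 ≠ 1/3 ⇒ order 2.
b·Ac: 4/5·1/4 = 1/5 ≠ 1/6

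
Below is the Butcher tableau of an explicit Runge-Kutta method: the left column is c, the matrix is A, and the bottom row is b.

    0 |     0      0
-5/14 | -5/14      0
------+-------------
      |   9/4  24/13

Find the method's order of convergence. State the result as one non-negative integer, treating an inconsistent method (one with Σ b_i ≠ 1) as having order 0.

0

b = (9/4, 24/13)
c = (0, -5/14)
Σ b_i: 9/4·1 + 24/13·1 = 213/52 ≠ 1 ⇒ order 0.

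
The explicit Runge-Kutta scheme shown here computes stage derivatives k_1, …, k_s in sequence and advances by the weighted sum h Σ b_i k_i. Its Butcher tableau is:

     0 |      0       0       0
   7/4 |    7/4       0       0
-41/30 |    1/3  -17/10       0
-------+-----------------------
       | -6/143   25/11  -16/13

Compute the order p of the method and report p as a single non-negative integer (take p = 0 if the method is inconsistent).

b = (-6/143, 25/11, -16/13)
c = (0, 7/4, -41/30)
Ac = (0, 0, -119/40)
Σ b_i: (-6/143)·1 + 25/11·1 + (-16/13)·1 = 1 ✓
b·c: 25/11·7/4 + (-16/13)·(-41/30) = 48557/8580 ≠ 1/2 ⇒ order 1.

1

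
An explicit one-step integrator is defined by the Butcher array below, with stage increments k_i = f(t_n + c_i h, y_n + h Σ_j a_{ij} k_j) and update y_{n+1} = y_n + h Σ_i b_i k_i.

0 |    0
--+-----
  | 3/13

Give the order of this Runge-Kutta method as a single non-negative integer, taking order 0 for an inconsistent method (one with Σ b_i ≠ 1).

b = (3/13)
c = (0)
Σ b_i: 3/13·1 = 3/13 ≠ 1 ⇒ order 0.

0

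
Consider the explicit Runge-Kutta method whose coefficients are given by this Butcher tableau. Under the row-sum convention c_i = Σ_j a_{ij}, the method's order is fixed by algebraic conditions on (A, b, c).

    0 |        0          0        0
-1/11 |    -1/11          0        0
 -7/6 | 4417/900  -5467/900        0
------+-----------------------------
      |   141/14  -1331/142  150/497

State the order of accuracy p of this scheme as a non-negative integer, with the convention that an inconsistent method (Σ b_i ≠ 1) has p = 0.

b = (141/14, -1331/142, 150/497)
c = (0, -1/11, -7/6)
Ac = (0, 0, 497/900)
Σ b_i: 141/14·1 + (-1331/142)·1 + 150/497·1 = 1 ✓
b·c: (-1331/142)·(-1/11) + 150/497·(-7/6) = 1/2 ✓
b·c²: (-1331/142)·1/121 + 150/497·49/36 = 1/3 ✓
b·Ac: 150/497·497/900 = 1/6 ✓; 3 stages ⇒ order 3.

3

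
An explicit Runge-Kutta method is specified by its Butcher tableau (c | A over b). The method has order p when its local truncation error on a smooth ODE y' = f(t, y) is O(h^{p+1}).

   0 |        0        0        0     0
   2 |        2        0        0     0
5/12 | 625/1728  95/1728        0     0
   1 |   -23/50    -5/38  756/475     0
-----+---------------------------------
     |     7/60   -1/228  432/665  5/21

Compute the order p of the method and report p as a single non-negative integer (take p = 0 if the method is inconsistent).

4

b = (7/60, -1/228, 432/665, 5/21)
c = (0, 2, 5/12, 1)
Ac = (0, 0, 95/864, 2/5)
Σ b_i: 7/60·1 + (-1/228)·1 + 432/665·1 + 5/21·1 = 1 ✓
b·c: (-1/228)·2 + 432/665·5/12 + 5/21·1 = 1/2 ✓
b·c²: (-1/228)·4 + 432/665·25/144 + 5/21·1 = 1/3 ✓
b·Ac: 432/665·95/864 + 5/21·2/5 = 1/6 ✓
b·c³: (-1/228)·8 + 432/665·125/1728 + 5/21·1 = 1/4 ✓
b·(c∘Ac): 432/665·475/10368 + 5/21·2/5 = 1/8 ✓
b·Ac²: 432/665·95/432 + 5/21·(-1/4) = 1/12 ✓
b·A²c: 5/21·7/40 = 1/24 ✓; 4 stages ⇒ order 4.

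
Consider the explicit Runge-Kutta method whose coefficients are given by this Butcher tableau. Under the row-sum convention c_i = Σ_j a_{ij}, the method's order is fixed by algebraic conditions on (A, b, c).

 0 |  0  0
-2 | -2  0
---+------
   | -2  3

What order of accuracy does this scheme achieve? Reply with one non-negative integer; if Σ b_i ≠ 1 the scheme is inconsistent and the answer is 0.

b = (-2, 3)
c = (0, -2)
Σ b_i: (-2)·1 + 3·1 = 1 ✓
b·c: 3·(-2) = -6 ≠ 1/2 ⇒ order 1.

1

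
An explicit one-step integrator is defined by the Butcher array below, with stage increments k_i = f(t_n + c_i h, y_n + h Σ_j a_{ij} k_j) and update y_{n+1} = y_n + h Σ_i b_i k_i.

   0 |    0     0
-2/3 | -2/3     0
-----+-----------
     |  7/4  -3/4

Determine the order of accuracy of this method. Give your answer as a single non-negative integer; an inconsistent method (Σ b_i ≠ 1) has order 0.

2

b = (7/4, -3/4)
c = (0, -2/3)
Σ b_i: 7/4·1 + (-3/4)·1 = 1 ✓
b·c: (-3/4)·(-2/3) = 1/2 ✓; 2 stages ⇒ order 2.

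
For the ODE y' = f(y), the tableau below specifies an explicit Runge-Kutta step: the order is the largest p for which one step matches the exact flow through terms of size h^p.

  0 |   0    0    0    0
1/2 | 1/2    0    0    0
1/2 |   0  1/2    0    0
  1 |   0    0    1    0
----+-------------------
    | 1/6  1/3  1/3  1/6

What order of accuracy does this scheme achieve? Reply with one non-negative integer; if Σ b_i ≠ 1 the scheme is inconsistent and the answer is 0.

b = (1/6, 1/3, 1/3, 1/6)
c = (0, 1/2, 1/2, 1)
Ac = (0, 0, 1/4, 1/2)
Σ b_i: 1/6·1 + 1/3·1 + 1/3·1 + 1/6·1 = 1 ✓
b·c: 1/3·1/2 + 1/3·1/2 + 1/6·1 = 1/2 ✓
b·c²: 1/3·1/4 + 1/3·1/4 + 1/6·1 = 1/3 ✓
b·Ac: 1/3·1/4 + 1/6·1/2 = 1/6 ✓
b·c³: 1/3·1/8 + 1/3·1/8 + 1/6·1 = 1/4 ✓
b·(c∘Ac): 1/3·1/8 + 1/6·1/2 = 1/8 ✓
b·Ac²: 1/3·1/8 + 1/6·1/4 = 1/12 ✓
b·A²c: 1/6·1/4 = 1/24 ✓; 4 stages ⇒ order 4.

4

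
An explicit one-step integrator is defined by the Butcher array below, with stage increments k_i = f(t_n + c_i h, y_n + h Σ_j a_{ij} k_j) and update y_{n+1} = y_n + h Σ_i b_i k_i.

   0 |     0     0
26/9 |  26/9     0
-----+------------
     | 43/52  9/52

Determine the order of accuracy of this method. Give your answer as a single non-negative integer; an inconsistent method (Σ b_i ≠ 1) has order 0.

2

b = (43/52, 9/52)
c = (0, 26/9)
Σ b_i: 43/52·1 + 9/52·1 = 1 ✓
b·c: 9/52·26/9 = 1/2 ✓; 2 stages ⇒ order 2.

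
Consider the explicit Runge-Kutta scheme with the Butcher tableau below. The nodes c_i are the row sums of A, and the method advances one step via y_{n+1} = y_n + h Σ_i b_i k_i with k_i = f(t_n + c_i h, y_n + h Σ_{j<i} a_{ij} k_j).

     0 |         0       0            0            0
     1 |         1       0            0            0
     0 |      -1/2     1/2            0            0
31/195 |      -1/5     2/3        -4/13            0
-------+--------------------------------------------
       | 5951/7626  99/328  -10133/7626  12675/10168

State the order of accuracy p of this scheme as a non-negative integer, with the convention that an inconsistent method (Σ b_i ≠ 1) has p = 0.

3

b = (5951/7626, 99/328, -10133/7626, 12675/10168)
c = (0, 1, 0, 31/195)
Ac = (0, 0, 1/2, 2/3)
Σ b_i: 5951/7626·1 + 99/328·1 + (-10133/7626)·1 + 12675/10168·1 = 1 ✓
b·c: 99/328·1 + 12675/10168·31/195 = 1/2 ✓
b·c²: 99/328·1 + 12675/10168·961/38025 = 1/3 ✓
b·Ac: (-10133/7626)·1/2 + 12675/10168·2/3 = 1/6 ✓
b·c³: 99/328·1 + 12675/10168·29791/7414875 = 359/1170 ≠ 1/4 ⇒ order 3.
b·(c∘Ac): 12675/10168·62/585 = 65/492 ≠ 1/8
b·Ac²: (-10133/7626)·1/2 + 12675/10168·2/3 = 1/6 ≠ 1/12
b·A²c: 12675/10168·(-2/13) = -975/5084 ≠ 1/24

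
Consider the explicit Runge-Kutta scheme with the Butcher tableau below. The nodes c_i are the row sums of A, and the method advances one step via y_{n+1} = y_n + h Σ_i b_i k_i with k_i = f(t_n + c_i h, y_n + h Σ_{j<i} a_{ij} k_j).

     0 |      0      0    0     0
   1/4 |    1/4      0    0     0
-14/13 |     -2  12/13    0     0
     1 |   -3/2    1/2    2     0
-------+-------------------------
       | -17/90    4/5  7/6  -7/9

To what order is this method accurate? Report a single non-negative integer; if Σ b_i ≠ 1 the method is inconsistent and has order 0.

1

b = (-17/90, 4/5, 7/6, -7/9)
c = (0, 1/4, -14/13, 1)
Ac = (0, 0, 3/13, -211/104)
Σ b_i: (-17/90)·1 + 4/5·1 + 7/6·1 + (-7/9)·1 = 1 ✓
b·c: 4/5·1/4 + 7/6·(-14/13) + (-7/9)·1 = -1073/585 ≠ 1/2 ⇒ order 1.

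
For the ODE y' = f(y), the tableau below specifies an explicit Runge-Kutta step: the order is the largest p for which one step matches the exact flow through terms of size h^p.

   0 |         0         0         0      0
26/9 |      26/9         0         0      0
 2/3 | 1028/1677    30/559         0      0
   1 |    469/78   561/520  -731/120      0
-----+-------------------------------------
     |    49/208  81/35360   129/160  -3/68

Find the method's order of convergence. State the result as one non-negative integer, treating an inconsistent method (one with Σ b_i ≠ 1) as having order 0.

4

b = (49/208, 81/35360, 129/160, -3/68)
c = (0, 26/9, 2/3, 1)
Ac = (0, 0, 20/129, -17/18)
Σ b_i: 49/208·1 + 81/35360·1 + 129/160·1 + (-3/68)·1 = 1 ✓
b·c: 81/35360·26/9 + 129/160·2/3 + (-3/68)·1 = 1/2 ✓
b·c²: 81/35360·676/81 + 129/160·4/9 + (-3/68)·1 = 1/3 ✓
b·Ac: 129/160·20/129 + (-3/68)·(-17/18) = 1/6 ✓
b·c³: 81/35360·17576/729 + 129/160·8/27 + (-3/68)·1 = 1/4 ✓
b·(c∘Ac): 129/160·40/387 + (-3/68)·(-17/18) = 1/8 ✓
b·Ac²: 129/160·520/1161 + (-3/68)·170/27 = 1/12 ✓
b·A²c: (-3/68)·(-17/18) = 1/24 ✓; 4 stages ⇒ order 4.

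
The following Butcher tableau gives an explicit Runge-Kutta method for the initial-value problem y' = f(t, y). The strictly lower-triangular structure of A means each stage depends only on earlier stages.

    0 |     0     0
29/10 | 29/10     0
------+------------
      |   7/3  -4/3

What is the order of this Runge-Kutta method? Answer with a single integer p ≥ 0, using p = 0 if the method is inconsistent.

b = (7/3, -4/3)
c = (0, 29/10)
Σ b_i: 7/3·1 + (-4/3)·1 = 1 ✓
b·c: (-4/3)·29/10 = -58/15 ≠ 1/2 ⇒ order 1.

1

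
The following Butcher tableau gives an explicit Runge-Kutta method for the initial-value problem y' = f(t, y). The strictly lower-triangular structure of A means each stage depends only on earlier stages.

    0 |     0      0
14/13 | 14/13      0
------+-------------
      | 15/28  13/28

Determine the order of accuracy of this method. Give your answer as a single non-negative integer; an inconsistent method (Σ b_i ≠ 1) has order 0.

b = (15/28, 13/28)
c = (0, 14/13)
Σ b_i: 15/28·1 + 13/28·1 = 1 ✓
b·c: 13/28·14/13 = 1/2 ✓; 2 stages ⇒ order 2.

2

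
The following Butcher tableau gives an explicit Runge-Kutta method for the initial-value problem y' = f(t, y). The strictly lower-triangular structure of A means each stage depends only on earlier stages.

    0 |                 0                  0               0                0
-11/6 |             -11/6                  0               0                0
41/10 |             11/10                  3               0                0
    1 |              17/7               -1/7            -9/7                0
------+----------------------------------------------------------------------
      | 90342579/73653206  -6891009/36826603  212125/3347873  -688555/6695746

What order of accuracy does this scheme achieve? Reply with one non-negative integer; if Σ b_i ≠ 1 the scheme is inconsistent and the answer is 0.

b = (90342579/73653206, -6891009/36826603, 212125/3347873, -688555/6695746)
c = (0, -11/6, 41/10, 1)
Ac = (0, 0, -11/2, -526/105)
Σ b_i: 90342579/73653206·1 + (-6891009/36826603)·1 + 212125/3347873·1 + (-688555/6695746)·1 = 1 ✓
b·c: (-6891009/36826603)·(-11/6) + 212125/3347873·41/10 + (-688555/6695746)·1 = 1/2 ✓
b·c²: (-6891009/36826603)·121/36 + 212125/3347873·1681/100 + (-688555/6695746)·1 = 1/3 ✓
b·Ac: 212125/3347873·(-11/2) + (-688555/6695746)·(-526/105) = 1/6 ✓
b·c³: (-6891009/36826603)·(-1331/216) + 212125/3347873·68921/1000 + (-688555/6695746)·1 = 163222477/30130857 ≠ 1/4 ⇒ order 3.
b·(c∘Ac): 212125/3347873·(-451/20) + (-688555/6695746)·(-526/105) = -36705029/40174476 ≠ 1/8
b·Ac²: 212125/3347873·121/12 + (-688555/6695746)·(-69593/3150) = 438527491/150654285 ≠ 1/12
b·A²c: (-688555/6695746)·99/14 = -9738135/13391492 ≠ 1/24

3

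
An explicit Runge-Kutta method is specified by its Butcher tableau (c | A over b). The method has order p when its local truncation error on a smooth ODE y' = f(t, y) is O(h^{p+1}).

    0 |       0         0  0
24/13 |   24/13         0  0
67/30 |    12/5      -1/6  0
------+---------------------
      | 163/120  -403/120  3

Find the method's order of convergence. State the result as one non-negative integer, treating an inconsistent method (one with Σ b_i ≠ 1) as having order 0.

2

b = (163/120, -403/120, 3)
c = (0, 24/13, 67/30)
Ac = (0, 0, -4/13)
Σ b_i: 163/120·1 + (-403/120)·1 + 3·1 = 1 ✓
b·c: (-403/120)·24/13 + 3·67/30 = 1/2 ✓
b·c²: (-403/120)·576/169 + 3·4489/900 = 13717/3900 ≠ 1/3 ⇒ order 2.
b·Ac: 3·(-4/13) = -12/13 ≠ 1/6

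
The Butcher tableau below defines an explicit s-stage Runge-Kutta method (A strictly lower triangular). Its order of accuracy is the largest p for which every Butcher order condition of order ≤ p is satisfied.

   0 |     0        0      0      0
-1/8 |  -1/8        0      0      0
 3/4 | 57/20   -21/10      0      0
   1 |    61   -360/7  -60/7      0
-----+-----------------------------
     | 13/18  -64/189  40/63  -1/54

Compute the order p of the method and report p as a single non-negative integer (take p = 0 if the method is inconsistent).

4

b = (13/18, -64/189, 40/63, -1/54)
c = (0, -1/8, 3/4, 1)
Ac = (0, 0, 21/80, 0)
Σ b_i: 13/18·1 + (-64/189)·1 + 40/63·1 + (-1/54)·1 = 1 ✓
b·c: (-64/189)·(-1/8) + 40/63·3/4 + (-1/54)·1 = 1/2 ✓
b·c²: (-64/189)·1/64 + 40/63·9/16 + (-1/54)·1 = 1/3 ✓
b·Ac: 40/63·21/80 = 1/6 ✓
b·c³: (-64/189)·(-1/512) + 40/63·27/64 + (-1/54)·1 = 1/4 ✓
b·(c∘Ac): 40/63·63/320 = 1/8 ✓
b·Ac²: 40/63·(-21/640) + (-1/54)·(-45/8) = 1/12 ✓
b·A²c: (-1/54)·(-9/4) = 1/24 ✓; 4 stages ⇒ order 4.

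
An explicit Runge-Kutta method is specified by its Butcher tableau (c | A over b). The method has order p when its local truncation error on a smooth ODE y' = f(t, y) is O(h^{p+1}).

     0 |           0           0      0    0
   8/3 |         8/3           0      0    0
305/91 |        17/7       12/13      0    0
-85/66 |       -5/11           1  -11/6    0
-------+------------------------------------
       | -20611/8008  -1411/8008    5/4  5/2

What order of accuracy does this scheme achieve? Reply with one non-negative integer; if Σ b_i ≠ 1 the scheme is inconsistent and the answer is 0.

2

b = (-20611/8008, -1411/8008, 5/4, 5/2)
c = (0, 8/3, 305/91, -85/66)
Ac = (0, 0, 32/13, -633/182)
Σ b_i: (-20611/8008)·1 + (-1411/8008)·1 + 5/4·1 + 5/2·1 = 1 ✓
b·c: (-1411/8008)·8/3 + 5/4·305/91 + 5/2·(-85/66) = 1/2 ✓
b·c²: (-1411/8008)·64/9 + 5/4·93025/8281 + 5/2·7225/4356 = 407266357/24048024 ≠ 1/3 ⇒ order 2.
b·Ac: 5/4·32/13 + 5/2·(-633/182) = -2045/364 ≠ 1/6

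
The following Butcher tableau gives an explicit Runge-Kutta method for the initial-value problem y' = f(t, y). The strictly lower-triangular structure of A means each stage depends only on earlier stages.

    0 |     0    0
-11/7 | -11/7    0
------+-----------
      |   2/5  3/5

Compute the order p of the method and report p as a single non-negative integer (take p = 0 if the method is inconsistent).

b = (2/5, 3/5)
c = (0, -11/7)
Σ b_i: 2/5·1 + 3/5·1 = 1 ✓
b·c: 3/5·(-11/7) = -33/35 ≠ 1/2 ⇒ order 1.

1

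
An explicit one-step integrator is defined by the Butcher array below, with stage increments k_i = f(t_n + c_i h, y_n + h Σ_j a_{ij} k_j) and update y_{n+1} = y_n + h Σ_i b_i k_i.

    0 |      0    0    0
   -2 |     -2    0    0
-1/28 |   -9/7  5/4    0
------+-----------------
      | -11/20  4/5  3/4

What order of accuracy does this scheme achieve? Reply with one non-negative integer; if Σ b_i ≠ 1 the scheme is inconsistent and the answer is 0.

1

b = (-11/20, 4/5, 3/4)
c = (0, -2, -1/28)
Ac = (0, 0, -5/2)
Σ b_i: (-11/20)·1 + 4/5·1 + 3/4·1 = 1 ✓
b·c: 4/5·(-2) + 3/4·(-1/28) = -911/560 ≠ 1/2 ⇒ order 1.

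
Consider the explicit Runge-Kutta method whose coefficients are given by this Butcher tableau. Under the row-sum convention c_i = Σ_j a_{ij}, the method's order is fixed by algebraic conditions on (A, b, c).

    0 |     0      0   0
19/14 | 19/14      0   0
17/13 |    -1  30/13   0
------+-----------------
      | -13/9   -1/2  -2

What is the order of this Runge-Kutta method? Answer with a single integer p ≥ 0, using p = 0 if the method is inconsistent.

b = (-13/9, -1/2, -2)
c = (0, 19/14, 17/13)
Ac = (0, 0, 285/91)
Σ b_i: (-13/9)·1 + (-1/2)·1 + (-2)·1 = -71/18 ≠ 1 ⇒ order 0.

0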